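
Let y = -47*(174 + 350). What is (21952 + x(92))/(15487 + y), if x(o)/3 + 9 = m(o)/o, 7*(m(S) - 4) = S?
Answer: -3530015/1471701 ≈ -2.3986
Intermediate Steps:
m(S) = 4 + S/7
x(o) = -27 + 3*(4 + o/7)/o (x(o) = -27 + 3*((4 + o/7)/o) = -27 + 3*(4 + o/7)/o)
y = -24628 (y = -47*524 = -24628)
(21952 + x(92))/(15487 + y) = (21952 + (-186/7 + 12/92))/(15487 - 24628) = (21952 + (-186/7 + 12*(1/92)))/(-9141) = (21952 + (-186/7 + 3/23))*(-1/9141) = (21952 - 4257/161)*(-1/9141) = (3530015/161)*(-1/9141) = -3530015/1471701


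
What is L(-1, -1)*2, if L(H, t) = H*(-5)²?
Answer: -50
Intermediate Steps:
L(H, t) = 25*H (L(H, t) = H*25 = 25*H)
L(-1, -1)*2 = (25*(-1))*2 = -25*2 = -50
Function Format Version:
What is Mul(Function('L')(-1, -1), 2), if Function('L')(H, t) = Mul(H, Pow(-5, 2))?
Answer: -50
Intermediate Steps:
Function('L')(H, t) = Mul(25, H) (Function('L')(H, t) = Mul(H, 25) = Mul(25, H))
Mul(Function('L')(-1, -1), 2) = Mul(Mul(25, -1), 2) = Mul(-25, 2) = -50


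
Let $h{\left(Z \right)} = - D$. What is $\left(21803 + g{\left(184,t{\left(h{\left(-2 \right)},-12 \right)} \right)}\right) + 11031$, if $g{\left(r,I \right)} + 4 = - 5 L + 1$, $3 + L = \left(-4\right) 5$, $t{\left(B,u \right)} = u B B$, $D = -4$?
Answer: $32946$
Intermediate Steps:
$h{\left(Z \right)} = 4$ ($h{\left(Z \right)} = \left(-1\right) \left(-4\right) = 4$)
$t{\left(B,u \right)} = u B^{2}$ ($t{\left(B,u \right)} = B u B = u B^{2}$)
$L = -23$ ($L = -3 - 20 = -23$)
$g{\left(r,I \right)} = 112$ ($g{\left(r,I \right)} = -4 + \left(\left(-5\right) \left(-23\right) + 1\right) = -4 + \left(115 + 1\right) = -4 + 116 = 112$)
$\left(21803 + g{\left(184,t{\left(h{\left(-2 \right)},-12 \right)} \right)}\right) + 11031 = \left(21803 + 112\right) + 11031 = 21915 + 11031 = 32946$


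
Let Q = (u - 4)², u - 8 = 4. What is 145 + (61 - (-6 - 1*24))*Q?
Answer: 5969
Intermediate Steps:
u = 12 (u = 8 + 4 = 12)
Q = 64 (Q = (12 - 4)² = 8² = 64)
145 + (61 - (-6 - 1*24))*Q = 145 + (61 - (-6 - 1*24))*64 = 145 + (61 - (-6 - 24))*64 = 145 + (61 - 1*(-30))*64 = 145 + (61 + 30)*64 = 145 + 91*64 = 145 + 5824 = 5969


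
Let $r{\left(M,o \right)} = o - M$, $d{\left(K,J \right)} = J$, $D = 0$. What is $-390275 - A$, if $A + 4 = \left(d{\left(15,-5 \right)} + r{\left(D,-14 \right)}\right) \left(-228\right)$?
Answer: $-394603$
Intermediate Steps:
$A = 4328$ ($A = -4 + \left(-5 - 14\right) \left(-228\right) = -4 - -4332 = -4 + 4332 = 4328$)
$-390275 - A = -390275 - 4328 = -394603$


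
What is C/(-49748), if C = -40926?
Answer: 20463/24874 ≈ 0.82267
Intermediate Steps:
C/(-49748) = -40926/(-49748) = -40926*(-1/49748) = 20463/24874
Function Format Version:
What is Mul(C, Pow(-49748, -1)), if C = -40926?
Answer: Rational(20463, 24874) ≈ 0.82267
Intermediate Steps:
Mul(C, Pow(-49748, -1)) = Mul(-40926, Pow(-49748, -1)) = Mul(-40926, Rational(-1, 49748)) = Rational(20463, 24874)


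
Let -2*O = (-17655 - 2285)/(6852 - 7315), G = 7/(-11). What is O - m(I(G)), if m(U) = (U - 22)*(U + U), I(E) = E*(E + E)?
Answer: 86707102/6778783 ≈ 12.791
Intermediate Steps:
G = -7/11 (G = 7*(-1/11) = -7/11 ≈ -0.63636)
O = -9970/463 (O = -(-17655 - 2285)/(2*(6852 - 7315)) = -(-9970)/(-463) = -(-9970)*(-1)/463 = -½*19940/463 = -9970/463 ≈ -21.533)
I(E) = 2*E² (I(E) = E*(2*E) = 2*E²)
m(U) = 2*U*(-22 + U) (m(U) = (-22 + U)*(2*U) = 2*U*(-22 + U))
O - m(I(G)) = -9970/463 - 2*2*(-7/11)²*(-22 + 2*(-7/11)²) = -9970/463 - 2*2*(49/121)*(-22 + 2*(49/121)) = -9970/463 - 2*98*(-22 + 98/121)/121 = -9970/463 - 2*98*(-2564)/(121*121) = -9970/463 - 1*(-502544/14641) = -9970/463 + 502544/14641 = 86707102/6778783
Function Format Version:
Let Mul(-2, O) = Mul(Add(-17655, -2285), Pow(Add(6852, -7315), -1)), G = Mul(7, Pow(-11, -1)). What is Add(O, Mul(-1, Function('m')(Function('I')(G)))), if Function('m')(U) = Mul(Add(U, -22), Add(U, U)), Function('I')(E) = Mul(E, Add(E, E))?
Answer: Rational(86707102, 6778783) ≈ 12.791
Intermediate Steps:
G = Rational(-7, 11) (G = Mul(7, Rational(-1, 11)) = Rational(-7, 11) ≈ -0.63636)
O = Rational(-9970, 463) (O = Mul(Rational(-1, 2), Mul(Add(-17655, -2285), Pow(Add(6852, -7315), -1))) = Mul(Rational(-1, 2), Mul(-19940, Pow(-463, -1))) = Mul(Rational(-1, 2), Mul(-19940, Rational(-1, 463))) = Mul(Rational(-1, 2), Rational(19940, 463)) = Rational(-9970, 463) ≈ -21.533)
Function('I')(E) = Mul(2, Pow(E, 2)) (Function('I')(E) = Mul(E, Mul(2, E)) = Mul(2, Pow(E, 2)))
Function('m')(U) = Mul(2, U, Add(-22, U)) (Function('m')(U) = Mul(Add(-22, U), Mul(2, U)) = Mul(2, U, Add(-22, U)))
Add(O, Mul(-1, Function('m')(Function('I')(G)))) = Add(Rational(-9970, 463), Mul(-1, Mul(2, Mul(2, Pow(Rational(-7, 11), 2)), Add(-22, Mul(2, Pow(Rational(-7, 11), 2)))))) = Add(Rational(-9970, 463), Mul(-1, Mul(2, Mul(2, Rational(49, 121)), Add(-22, Mul(2, Rational(49, 121)))))) = Add(Rational(-9970, 463), Mul(-1, Mul(2, Rational(98, 121), Add(-22, Rational(98, 121))))) = Add(Rational(-9970, 463), Mul(-1, Mul(2, Rational(98, 121), Rational(-2564, 121)))) = Add(Rational(-9970, 463), Mul(-1, Rational(-502544, 14641))) = Add(Rational(-9970, 463), Rational(502544, 14641)) = Rational(86707102, 6778783)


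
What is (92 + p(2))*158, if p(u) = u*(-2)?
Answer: 13904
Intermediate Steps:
p(u) = -2*u
(92 + p(2))*158 = (92 - 2*2)*158 = (92 - 4)*158 = 88*158 = 13904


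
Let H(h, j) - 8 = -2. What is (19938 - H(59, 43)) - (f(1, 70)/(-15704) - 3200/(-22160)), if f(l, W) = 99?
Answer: 86703758719/4350008 ≈ 19932.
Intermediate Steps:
H(h, j) = 6 (H(h, j) = 8 - 2 = 6)
(19938 - H(59, 43)) - (f(1, 70)/(-15704) - 3200/(-22160)) = (19938 - 1*6) - (99/(-15704) - 3200/(-22160)) = (19938 - 6) - (99*(-1/15704) - 3200*(-1/22160)) = 19932 - (-99/15704 + 40/277) = 19932 - 1*600737/4350008 = 19932 - 600737/4350008 = 86703758719/4350008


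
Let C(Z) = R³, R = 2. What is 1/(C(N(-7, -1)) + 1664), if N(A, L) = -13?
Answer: 1/1672 ≈ 0.00059809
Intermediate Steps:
C(Z) = 8 (C(Z) = 2³ = 8)
1/(C(N(-7, -1)) + 1664) = 1/(8 + 1664) = 1/1672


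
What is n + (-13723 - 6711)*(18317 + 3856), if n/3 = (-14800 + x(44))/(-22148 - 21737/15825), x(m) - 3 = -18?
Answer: -158811888848263509/350513837 ≈ -4.5308e+8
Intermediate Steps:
x(m) = -15 (x(m) = 3 - 18 = -15)
n = 703342125/350513837 (n = 3*((-14800 - 15)/(-22148 - 21737/15825)) = 3*(-14815/(-22148 - 21737*1/15825)) = 3*(-14815/(-22148 - 21737/15825)) = 3*(-14815/(-350513837/15825)) = 3*(-14815*(-15825/350513837)) = 3*(234447375/350513837) = 703342125/350513837 ≈ 2.0066)
n + (-13723 - 6711)*(18317 + 3856) = 703342125/350513837 + (-13723 - 6711)*(18317 + 3856) = 703342125/350513837 - 20434*22173 = 703342125/350513837 - 453083082 = -158811888848263509/350513837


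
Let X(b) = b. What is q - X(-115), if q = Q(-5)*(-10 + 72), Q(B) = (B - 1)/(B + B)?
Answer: 761/5 ≈ 152.20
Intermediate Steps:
Q(B) = (-1 + B)/(2*B) (Q(B) = (-1 + B)/((2*B)) = (-1 + B)*(1/(2*B)) = (-1 + B)/(2*B))
q = 186/5 (q = ((½)*(-1 - 5)/(-5))*(-10 + 72) = ((½)*(-⅕)*(-6))*62 = (⅗)*62 = 186/5 ≈ 37.200)
q - X(-115) = 186/5 - 1*(-115) = 186/5 + 115 = 761/5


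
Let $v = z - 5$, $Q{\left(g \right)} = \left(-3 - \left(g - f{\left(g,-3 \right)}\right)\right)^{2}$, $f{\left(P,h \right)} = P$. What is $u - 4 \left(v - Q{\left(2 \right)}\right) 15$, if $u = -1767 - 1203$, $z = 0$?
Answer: $-2130$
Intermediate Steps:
$u = -2970$ ($u = -1767 - 1203 = -2970$)
$Q{\left(g \right)} = 9$ ($Q{\left(g \right)} = \left(-3 + \left(g - g\right)\right)^{2} = \left(-3 + 0\right)^{2} = \left(-3\right)^{2} = 9$)
$v = -5$ ($v = 0 - 5 = -5$)
$u - 4 \left(v - Q{\left(2 \right)}\right) 15 = -2970 - 4 \left(-5 - 9\right) 15 = -2970 - 4 \left(-14\right) 15 = -2970 - \left(-56\right) 15 = -2970 - -840 = -2970 + 840 = -2130$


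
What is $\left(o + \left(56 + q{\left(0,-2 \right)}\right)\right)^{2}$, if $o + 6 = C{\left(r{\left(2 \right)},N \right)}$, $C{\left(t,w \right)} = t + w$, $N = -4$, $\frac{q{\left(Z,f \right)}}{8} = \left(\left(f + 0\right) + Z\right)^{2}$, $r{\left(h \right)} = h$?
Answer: $6400$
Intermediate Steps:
$q{\left(Z,f \right)} = 8 \left(Z + f\right)^{2}$ ($q{\left(Z,f \right)} = 8 \left(\left(f + 0\right) + Z\right)^{2} = 8 \left(f + Z\right)^{2} = 8 \left(Z + f\right)^{2}$)
$o = -8$ ($o = -6 + \left(2 - 4\right) = -6 - 2 = -8$)
$\left(o + \left(56 + q{\left(0,-2 \right)}\right)\right)^{2} = \left(-8 + \left(56 + 8 \left(0 - 2\right)^{2}\right)\right)^{2} = \left(-8 + \left(56 + 8 \left(-2\right)^{2}\right)\right)^{2} = \left(-8 + \left(56 + 8 \cdot 4\right)\right)^{2} = \left(-8 + \left(56 + 32\right)\right)^{2} = \left(-8 + 88\right)^{2} = 80^{2} = 6400$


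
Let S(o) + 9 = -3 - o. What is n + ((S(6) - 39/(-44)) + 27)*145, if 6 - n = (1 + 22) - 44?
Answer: 64263/44 ≈ 1460.5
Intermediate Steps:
S(o) = -12 - o (S(o) = -9 + (-3 - o) = -12 - o)
n = 27 (n = 6 - ((1 + 22) - 44) = 6 - (23 - 44) = 6 - 1*(-21) = 6 + 21 = 27)
n + ((S(6) - 39/(-44)) + 27)*145 = 27 + (((-12 - 1*6) - 39/(-44)) + 27)*145 = 27 + (((-12 - 6) - 39*(-1/44)) + 27)*145 = 27 + ((-18 + 39/44) + 27)*145 = 27 + (-753/44 + 27)*145 = 27 + (435/44)*145 = 27 + 63075/44 = 64263/44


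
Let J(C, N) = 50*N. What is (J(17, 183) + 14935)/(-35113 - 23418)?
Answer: -24085/58531 ≈ -0.41149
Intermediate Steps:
(J(17, 183) + 14935)/(-35113 - 23418) = (50*183 + 14935)/(-35113 - 23418) = (9150 + 14935)/(-58531) = 24085*(-1/58531) = -24085/58531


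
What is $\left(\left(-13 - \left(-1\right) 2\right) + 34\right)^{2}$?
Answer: $529$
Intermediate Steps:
$\left(\left(-13 - \left(-1\right) 2\right) + 34\right)^{2} = \left(\left(-13 - -2\right) + 34\right)^{2} = \left(\left(-13 + 2\right) + 34\right)^{2} = \left(-11 + 34\right)^{2} = 23^{2} = 529$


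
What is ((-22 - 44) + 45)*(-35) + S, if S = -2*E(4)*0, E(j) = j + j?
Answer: 735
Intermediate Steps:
E(j) = 2*j
S = 0 (S = -4*4*0 = -2*8*0 = -16*0 = 0)
((-22 - 44) + 45)*(-35) + S = ((-22 - 44) + 45)*(-35) + 0 = (-66 + 45)*(-35) + 0 = -21*(-35) + 0 = 735 + 0 = 735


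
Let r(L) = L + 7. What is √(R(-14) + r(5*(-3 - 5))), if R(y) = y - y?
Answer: I*√33 ≈ 5.7446*I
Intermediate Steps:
r(L) = 7 + L
R(y) = 0
√(R(-14) + r(5*(-3 - 5))) = √(0 + (7 + 5*(-3 - 5))) = √(0 + (7 + 5*(-8))) = √(0 + (7 - 40)) = √(0 - 33) = √(-33) = I*√33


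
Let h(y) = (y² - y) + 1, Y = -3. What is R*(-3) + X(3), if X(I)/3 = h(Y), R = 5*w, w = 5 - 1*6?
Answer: 54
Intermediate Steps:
w = -1 (w = 5 - 6 = -1)
h(y) = 1 + y² - y
R = -5 (R = 5*(-1) = -5)
X(I) = 39 (X(I) = 3*(1 + (-3)² - 1*(-3)) = 3*(1 + 9 + 3) = 3*13 = 39)
R*(-3) + X(3) = -5*(-3) + 39 = 15 + 39 = 54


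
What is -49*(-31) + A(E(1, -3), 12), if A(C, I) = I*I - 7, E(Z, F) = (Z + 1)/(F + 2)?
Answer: 1656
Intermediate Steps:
E(Z, F) = (1 + Z)/(2 + F)
A(C, I) = -7 + I**2 (A(C, I) = I**2 - 7 = -7 + I**2)
-49*(-31) + A(E(1, -3), 12) = -49*(-31) + (-7 + 12**2) = 1519 + (-7 + 144) = 1519 + 137 = 1656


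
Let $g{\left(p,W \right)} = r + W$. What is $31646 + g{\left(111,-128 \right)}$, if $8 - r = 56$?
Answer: $31470$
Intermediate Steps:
$r = -48$ ($r = 8 - 56 = -48$)
$g{\left(p,W \right)} = -48 + W$
$31646 + g{\left(111,-128 \right)} = 31646 - 176 = 31470$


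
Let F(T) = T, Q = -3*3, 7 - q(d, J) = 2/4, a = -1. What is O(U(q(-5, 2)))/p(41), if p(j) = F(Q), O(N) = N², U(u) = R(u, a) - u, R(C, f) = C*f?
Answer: -169/9 ≈ -18.778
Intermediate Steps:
q(d, J) = 13/2 (q(d, J) = 7 - 2/4 = 7 - 1*½ = 7 - ½ = 13/2)
Q = -9
U(u) = -2*u (U(u) = u*(-1) - u = -u - u = -2*u)
p(j) = -9
O(U(q(-5, 2)))/p(41) = (-2*13/2)²/(-9) = (-13)²*(-⅑) = 169*(-⅑) = -169/9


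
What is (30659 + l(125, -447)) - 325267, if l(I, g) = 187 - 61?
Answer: -294482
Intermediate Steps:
l(I, g) = 126
(30659 + l(125, -447)) - 325267 = (30659 + 126) - 325267 = 30785 - 325267 = -294482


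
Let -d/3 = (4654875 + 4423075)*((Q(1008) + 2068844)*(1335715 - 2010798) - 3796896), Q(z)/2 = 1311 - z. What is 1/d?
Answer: 1/38047167554326877100 ≈ 2.6283e-20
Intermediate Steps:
Q(z) = 2622 - 2*z (Q(z) = 2*(1311 - z) = 2622 - 2*z)
d = 38047167554326877100 (d = -3*(4654875 + 4423075)*(((2622 - 2*1008) + 2068844)*(1335715 - 2010798) - 3796896) = -27233850*(((2622 - 2016) + 2068844)*(-675083) - 3796896) = -27233850*((606 + 2068844)*(-675083) - 3796896) = -27233850*(2069450*(-675083) - 3796896) = -27233850*(-1397050514350 - 3796896) = -27233850*(-1397054311246) = -3*(-12682389184775625700) = 38047167554326877100)
1/d = 1/38047167554326877100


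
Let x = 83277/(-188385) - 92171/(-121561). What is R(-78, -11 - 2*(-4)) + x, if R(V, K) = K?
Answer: -1078252781/401759105 ≈ -2.6838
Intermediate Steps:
x = 127024534/401759105 (x = 83277*(-1/188385) - 92171*(-1/121561) = -1461/3305 + 92171/121561 = 127024534/401759105 ≈ 0.31617)
R(-78, -11 - 2*(-4)) + x = (-11 - 2*(-4)) + 127024534/401759105 = (-11 + 8) + 127024534/401759105 = -3 + 127024534/401759105 = -1078252781/401759105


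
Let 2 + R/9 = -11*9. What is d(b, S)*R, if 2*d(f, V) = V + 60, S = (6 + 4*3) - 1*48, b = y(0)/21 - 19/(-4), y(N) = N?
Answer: -13635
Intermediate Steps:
b = 19/4 (b = 0/21 - 19/(-4) = 0*(1/21) - 19*(-¼) = 0 + 19/4 = 19/4 ≈ 4.7500)
R = -909 (R = -18 + 9*(-11*9) = -18 + 9*(-99) = -18 - 891 = -909)
S = -30 (S = (6 + 12) - 48 = 18 - 48 = -30)
d(f, V) = 30 + V/2 (d(f, V) = (V + 60)/2 = (60 + V)/2 = 30 + V/2)
d(b, S)*R = (30 + (½)*(-30))*(-909) = (30 - 15)*(-909) = 15*(-909) = -13635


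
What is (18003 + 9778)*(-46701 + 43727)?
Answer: -82620694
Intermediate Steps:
(18003 + 9778)*(-46701 + 43727) = 27781*(-2974) = -82620694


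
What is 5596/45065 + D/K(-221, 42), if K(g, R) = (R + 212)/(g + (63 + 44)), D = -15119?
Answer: 38836961587/5723255 ≈ 6785.8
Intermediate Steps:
K(g, R) = (212 + R)/(107 + g) (K(g, R) = (212 + R)/(g + 107) = (212 + R)/(107 + g))
5596/45065 + D/K(-221, 42) = 5596/45065 - 15119*(107 - 221)/(212 + 42) = 5596*(1/45065) - 15119/(254/(-114)) = 5596/45065 - 15119/((-1/114*254)) = 5596/45065 - 15119/(-127/57) = 5596/45065 - 15119*(-57/127) = 5596/45065 + 861783/127 = 38836961587/5723255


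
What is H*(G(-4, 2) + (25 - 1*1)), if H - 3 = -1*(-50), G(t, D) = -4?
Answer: 1060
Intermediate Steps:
H = 53 (H = 3 - 1*(-50) = 3 + 50 = 53)
H*(G(-4, 2) + (25 - 1*1)) = 53*(-4 + (25 - 1*1)) = 53*(-4 + (25 - 1)) = 53*(-4 + 24) = 53*20 = 1060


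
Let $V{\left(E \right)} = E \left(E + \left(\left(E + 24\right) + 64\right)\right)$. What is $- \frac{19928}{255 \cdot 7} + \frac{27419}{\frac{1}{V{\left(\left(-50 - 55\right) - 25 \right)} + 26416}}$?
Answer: $\frac{2387239602112}{1785} \approx 1.3374 \cdot 10^{9}$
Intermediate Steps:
$V{\left(E \right)} = E \left(88 + 2 E\right)$ ($V{\left(E \right)} = E \left(E + \left(\left(24 + E\right) + 64\right)\right) = E \left(E + \left(88 + E\right)\right) = E \left(88 + 2 E\right)$)
$- \frac{19928}{255 \cdot 7} + \frac{27419}{\frac{1}{V{\left(\left(-50 - 55\right) - 25 \right)} + 26416}} = - \frac{19928}{255 \cdot 7} + \frac{27419}{\frac{1}{2 \left(\left(-50 - 55\right) - 25\right) \left(44 - 130\right) + 26416}} = - \frac{19928}{1785} + \frac{27419}{\frac{1}{2 \left(-105 - 25\right) \left(44 - 130\right) + 26416}} = \left(-19928\right) \frac{1}{1785} + \frac{27419}{\frac{1}{2 \left(-130\right) \left(44 - 130\right) + 26416}} = - \frac{19928}{1785} + \frac{27419}{\frac{1}{2 \left(-130\right) \left(-86\right) + 26416}} = - \frac{19928}{1785} + \frac{27419}{\frac{1}{22360 + 26416}} = - \frac{19928}{1785} + \frac{27419}{\frac{1}{48776}} = - \frac{19928}{1785} + 27419 \frac{1}{\frac{1}{48776}} = - \frac{19928}{1785} + 27419 \cdot 48776 = - \frac{19928}{1785} + 1337389144 = \frac{2387239602112}{1785}$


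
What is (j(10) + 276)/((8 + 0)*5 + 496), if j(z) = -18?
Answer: 129/268 ≈ 0.48134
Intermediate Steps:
(j(10) + 276)/((8 + 0)*5 + 496) = (-18 + 276)/((8 + 0)*5 + 496) = 258/(8*5 + 496) = 258/(40 + 496) = 258/536 = 258*(1/536) = 129/268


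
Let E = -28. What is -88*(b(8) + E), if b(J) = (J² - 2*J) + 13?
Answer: -2904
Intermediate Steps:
b(J) = 13 + J² - 2*J
-88*(b(8) + E) = -88*((13 + 8² - 2*8) - 28) = -88*((13 + 64 - 16) - 28) = -88*(61 - 28) = -88*33 = -2904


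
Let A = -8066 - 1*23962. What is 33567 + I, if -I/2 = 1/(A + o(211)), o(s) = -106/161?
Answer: 86546031230/2578307 ≈ 33567.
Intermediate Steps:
o(s) = -106/161 (o(s) = -106*1/161 = -106/161)
A = -32028 (A = -8066 - 23962 = -32028)
I = 161/2578307 (I = -2/(-32028 - 106/161) = -2/(-5156614/161) = -2*(-161/5156614) = 161/2578307 ≈ 6.2444e-5)
33567 + I = 33567 + 161/2578307 = 86546031230/2578307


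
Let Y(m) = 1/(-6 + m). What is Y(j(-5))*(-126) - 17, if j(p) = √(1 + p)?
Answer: 19/10 + 63*I/10 ≈ 1.9 + 6.3*I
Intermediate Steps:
Y(j(-5))*(-126) - 17 = -126/(-6 + √(1 - 5)) - 17 = -126/(-6 + √(-4)) - 17 = -126/(-6 + 2*I) - 17 = ((-6 - 2*I)/40)*(-126) - 17 = -63*(-6 - 2*I)/20 - 17 = -17 - 63*(-6 - 2*I)/20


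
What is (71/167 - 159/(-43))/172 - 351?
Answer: -216750863/617566 ≈ -350.98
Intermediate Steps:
(71/167 - 159/(-43))/172 - 351 = (71*(1/167) - 159*(-1/43))*(1/172) - 351 = (71/167 + 159/43)*(1/172) - 351 = (29606/7181)*(1/172) - 351 = 14803/617566 - 351 = -216750863/617566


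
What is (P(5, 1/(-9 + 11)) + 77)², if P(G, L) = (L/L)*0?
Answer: 5929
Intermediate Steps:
P(G, L) = 0 (P(G, L) = 1*0 = 0)
(P(5, 1/(-9 + 11)) + 77)² = (0 + 77)² = 77² = 5929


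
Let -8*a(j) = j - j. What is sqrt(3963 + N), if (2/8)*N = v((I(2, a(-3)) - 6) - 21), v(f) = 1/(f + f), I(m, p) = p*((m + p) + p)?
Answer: sqrt(320997)/9 ≈ 62.952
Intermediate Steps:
a(j) = 0 (a(j) = -(j - j)/8 = -1/8*0 = 0)
I(m, p) = p*(m + 2*p)
v(f) = 1/(2*f)
N = -2/27 (N = 4*(1/(2*((0*(2 + 2*0) - 6) - 21))) = 4*(1/(2*((0*(2 + 0) - 6) - 21))) = 4*(1/(2*((0*2 - 6) - 21))) = 4*(1/(2*((0 - 6) - 21))) = 4*(1/(2*(-6 - 21))) = 4*((1/2)/(-27)) = 4*((1/2)*(-1/27)) = 4*(-1/54) = -2/27 ≈ -0.074074)
sqrt(3963 + N) = sqrt(3963 - 2/27) = sqrt(106999/27) = sqrt(320997)/9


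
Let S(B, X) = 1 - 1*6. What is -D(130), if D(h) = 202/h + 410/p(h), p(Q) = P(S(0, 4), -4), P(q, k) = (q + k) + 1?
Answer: 12921/260 ≈ 49.696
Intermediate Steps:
S(B, X) = -5 (S(B, X) = 1 - 6 = -5)
P(q, k) = 1 + k + q (P(q, k) = (k + q) + 1 = 1 + k + q)
p(Q) = -8 (p(Q) = 1 - 4 - 5 = -8)
D(h) = -205/4 + 202/h (D(h) = 202/h + 410/(-8) = 202/h + 410*(-1/8) = 202/h - 205/4 = -205/4 + 202/h)
-D(130) = -(-205/4 + 202/130) = -(-205/4 + 202*(1/130)) = -(-205/4 + 101/65) = -1*(-12921/260) = 12921/260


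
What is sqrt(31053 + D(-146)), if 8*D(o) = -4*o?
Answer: sqrt(31126) ≈ 176.43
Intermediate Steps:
D(o) = -o/2 (D(o) = (-4*o)/8 = -o/2)
sqrt(31053 + D(-146)) = sqrt(31053 - 1/2*(-146)) = sqrt(31053 + 73) = sqrt(31126)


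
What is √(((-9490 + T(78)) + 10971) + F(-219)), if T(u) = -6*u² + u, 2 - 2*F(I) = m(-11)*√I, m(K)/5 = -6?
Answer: √(-34944 + 15*I*√219) ≈ 0.5937 + 186.93*I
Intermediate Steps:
m(K) = -30 (m(K) = 5*(-6) = -30)
F(I) = 1 + 15*√I (F(I) = 1 - (-15)*√I = 1 + 15*√I)
T(u) = u - 6*u²
√(((-9490 + T(78)) + 10971) + F(-219)) = √(((-9490 + 78*(1 - 6*78)) + 10971) + (1 + 15*√(-219))) = √(((-9490 + 78*(1 - 468)) + 10971) + (1 + 15*(I*√219))) = √(((-9490 + 78*(-467)) + 10971) + (1 + 15*I*√219)) = √(((-9490 - 36426) + 10971) + (1 + 15*I*√219)) = √((-45916 + 10971) + (1 + 15*I*√219)) = √(-34945 + (1 + 15*I*√219)) = √(-34944 + 15*I*√219)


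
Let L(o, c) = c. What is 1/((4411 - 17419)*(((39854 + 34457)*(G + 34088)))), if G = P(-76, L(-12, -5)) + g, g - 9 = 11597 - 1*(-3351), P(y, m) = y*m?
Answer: -1/47776057844400 ≈ -2.0931e-14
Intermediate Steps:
P(y, m) = m*y
g = 14957 (g = 9 + (11597 - 1*(-3351)) = 9 + (11597 + 3351) = 9 + 14948 = 14957)
G = 15337 (G = -5*(-76) + 14957 = 380 + 14957 = 15337)
1/((4411 - 17419)*(((39854 + 34457)*(G + 34088)))) = 1/((4411 - 17419)*(((39854 + 34457)*(15337 + 34088)))) = 1/((-13008)*((74311*49425))) = -1/13008/3672821175 = -1/13008*1/3672821175 = -1/47776057844400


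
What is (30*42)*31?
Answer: 39060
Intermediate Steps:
(30*42)*31 = 1260*31 = 39060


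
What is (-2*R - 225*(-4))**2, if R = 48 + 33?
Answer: 544644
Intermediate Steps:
R = 81
(-2*R - 225*(-4))**2 = (-2*81 - 225*(-4))**2 = (-162 + 900)**2 = 738**2 = 544644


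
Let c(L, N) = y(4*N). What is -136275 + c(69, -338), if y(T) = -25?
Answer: -136300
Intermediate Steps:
c(L, N) = -25
-136275 + c(69, -338) = -136275 - 25 = -136300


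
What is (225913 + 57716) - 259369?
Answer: 24260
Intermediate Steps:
(225913 + 57716) - 259369 = 283629 - 259369 = 24260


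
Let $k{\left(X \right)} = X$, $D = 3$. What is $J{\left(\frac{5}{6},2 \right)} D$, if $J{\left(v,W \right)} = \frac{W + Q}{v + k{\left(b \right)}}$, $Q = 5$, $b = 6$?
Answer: $\frac{126}{41} \approx 3.0732$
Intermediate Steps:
$J{\left(v,W \right)} = \frac{5 + W}{6 + v}$ ($J{\left(v,W \right)} = \frac{W + 5}{v + 6} = \frac{5 + W}{6 + v}$)
$J{\left(\frac{5}{6},2 \right)} D = \frac{5 + 2}{6 + \frac{5}{6}} \cdot 3 = \frac{1}{6 + 5 \cdot \frac{1}{6}} \cdot 7 \cdot 3 = \frac{1}{6 + \frac{5}{6}} \cdot 7 \cdot 3 = \frac{1}{\frac{41}{6}} \cdot 7 \cdot 3 = \frac{6}{41} \cdot 7 \cdot 3 = \frac{42}{41} \cdot 3 = \frac{126}{41}$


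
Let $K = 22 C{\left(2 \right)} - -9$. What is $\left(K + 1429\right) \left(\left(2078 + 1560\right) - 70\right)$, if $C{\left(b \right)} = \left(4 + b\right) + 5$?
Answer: $5994240$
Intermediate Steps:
$C{\left(b \right)} = 9 + b$
$K = 251$ ($K = 22 \left(9 + 2\right) - -9 = 22 \cdot 11 + \left(-2 + 11\right) = 242 + 9 = 251$)
$\left(K + 1429\right) \left(\left(2078 + 1560\right) - 70\right) = \left(251 + 1429\right) \left(\left(2078 + 1560\right) - 70\right) = 1680 \left(3638 - 70\right) = 1680 \cdot 3568 = 5994240$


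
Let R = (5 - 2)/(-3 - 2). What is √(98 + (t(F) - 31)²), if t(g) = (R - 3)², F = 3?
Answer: √264651/25 ≈ 20.578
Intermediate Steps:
R = -⅗ (R = 3/(-5) = 3*(-⅕) = -⅗ ≈ -0.60000)
t(g) = 324/25 (t(g) = (-⅗ - 3)² = (-18/5)² = 324/25)
√(98 + (t(F) - 31)²) = √(98 + (324/25 - 31)²) = √(98 + (-451/25)²) = √(98 + 203401/625) = √(264651/625) = √264651/25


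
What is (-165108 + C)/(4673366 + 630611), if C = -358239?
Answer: -523347/5303977 ≈ -0.098671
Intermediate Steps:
(-165108 + C)/(4673366 + 630611) = (-165108 - 358239)/(4673366 + 630611) = -523347/5303977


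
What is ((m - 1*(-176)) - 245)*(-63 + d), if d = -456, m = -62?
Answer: 67989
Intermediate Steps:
((m - 1*(-176)) - 245)*(-63 + d) = ((-62 - 1*(-176)) - 245)*(-63 - 456) = ((-62 + 176) - 245)*(-519) = (114 - 245)*(-519) = -131*(-519) = 67989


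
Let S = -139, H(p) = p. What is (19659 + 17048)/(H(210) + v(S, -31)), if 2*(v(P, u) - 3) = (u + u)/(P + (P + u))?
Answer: 11342463/65848 ≈ 172.25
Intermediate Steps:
v(P, u) = 3 + u/(u + 2*P) (v(P, u) = 3 + ((u + u)/(P + (P + u)))/2 = 3 + ((2*u)/(u + 2*P))/2 = 3 + (2*u/(u + 2*P))/2 = 3 + u/(u + 2*P))
(19659 + 17048)/(H(210) + v(S, -31)) = (19659 + 17048)/(210 + 2*(2*(-31) + 3*(-139))/(-31 + 2*(-139))) = 36707/(210 + 2*(-62 - 417)/(-31 - 278)) = 36707/(210 + 2*(-479)/(-309)) = 36707/(210 + 2*(-1/309)*(-479)) = 36707/(210 + 958/309) = 36707/(65848/309) = 36707*(309/65848) = 11342463/65848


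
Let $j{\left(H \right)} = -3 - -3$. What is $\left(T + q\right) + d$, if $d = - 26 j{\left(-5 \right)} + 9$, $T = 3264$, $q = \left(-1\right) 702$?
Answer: $2571$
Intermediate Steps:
$j{\left(H \right)} = 0$ ($j{\left(H \right)} = -3 + 3 = 0$)
$q = -702$
$d = 9$ ($d = \left(-26\right) 0 + 9 = 0 + 9 = 9$)
$\left(T + q\right) + d = \left(3264 - 702\right) + 9 = 2562 + 9 = 2571$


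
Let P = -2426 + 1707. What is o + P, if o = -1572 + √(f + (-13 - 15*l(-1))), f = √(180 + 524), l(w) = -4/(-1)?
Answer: -2291 + I*√(73 - 8*√11) ≈ -2291.0 + 6.8167*I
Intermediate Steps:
l(w) = 4 (l(w) = -4*(-1) = 4)
f = 8*√11 (f = √704 = 8*√11 ≈ 26.533)
o = -1572 + √(-73 + 8*√11) (o = -1572 + √(8*√11 + (-13 - 15*4)) = -1572 + √(8*√11 + (-13 - 60)) = -1572 + √(8*√11 - 73) = -1572 + √(-73 + 8*√11) ≈ -1572.0 + 6.8167*I)
P = -719
o + P = (-1572 + I*√(73 - 8*√11)) - 719 = -2291 + I*√(73 - 8*√11)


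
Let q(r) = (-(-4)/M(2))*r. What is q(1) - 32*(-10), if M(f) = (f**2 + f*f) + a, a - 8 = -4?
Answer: 961/3 ≈ 320.33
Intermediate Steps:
a = 4 (a = 8 - 4 = 4)
M(f) = 4 + 2*f**2 (M(f) = (f**2 + f*f) + 4 = (f**2 + f**2) + 4 = 2*f**2 + 4 = 4 + 2*f**2)
q(r) = r/3 (q(r) = (-(-4)/(4 + 2*2**2))*r = (-(-4)/(4 + 2*4))*r = (-(-4)/(4 + 8))*r = (-(-4)/12)*r = (-1*(-1/3))*r = r/3)
q(1) - 32*(-10) = (1/3)*1 - 32*(-10) = 1/3 + 320 = 961/3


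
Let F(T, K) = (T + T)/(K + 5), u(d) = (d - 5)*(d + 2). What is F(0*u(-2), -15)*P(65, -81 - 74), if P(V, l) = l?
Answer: 0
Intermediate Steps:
u(d) = (-5 + d)*(2 + d)
F(T, K) = 2*T/(5 + K) (F(T, K) = (2*T)/(5 + K) = 2*T/(5 + K))
F(0*u(-2), -15)*P(65, -81 - 74) = (2*(0*(-10 + (-2)² - 3*(-2)))/(5 - 15))*(-81 - 74) = (2*(0*(-10 + 4 + 6))/(-10))*(-155) = (2*(0*0)*(-⅒))*(-155) = (2*0*(-⅒))*(-155) = 0*(-155) = 0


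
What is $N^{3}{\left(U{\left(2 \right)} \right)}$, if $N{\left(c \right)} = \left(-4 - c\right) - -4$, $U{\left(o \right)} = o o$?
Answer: $-64$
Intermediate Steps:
$U{\left(o \right)} = o^{2}$
$N{\left(c \right)} = - c$ ($N{\left(c \right)} = \left(-4 - c\right) + 4 = - c$)
$N^{3}{\left(U{\left(2 \right)} \right)} = \left(- 2^{2}\right)^{3} = \left(\left(-1\right) 4\right)^{3} = \left(-4\right)^{3} = -64$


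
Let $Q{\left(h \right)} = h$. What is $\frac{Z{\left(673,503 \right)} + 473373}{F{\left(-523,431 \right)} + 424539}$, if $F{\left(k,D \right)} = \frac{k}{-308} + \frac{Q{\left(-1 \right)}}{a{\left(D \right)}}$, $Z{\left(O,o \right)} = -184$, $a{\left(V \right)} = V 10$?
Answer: $\frac{314074466860}{281784642771} \approx 1.1146$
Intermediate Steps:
$a{\left(V \right)} = 10 V$
$F{\left(k,D \right)} = - \frac{1}{10 D} - \frac{k}{308}$ ($F{\left(k,D \right)} = \frac{k}{-308} - \frac{1}{10 D} = k \left(- \frac{1}{308}\right) - \frac{1}{10 D} = - \frac{k}{308} - \frac{1}{10 D} = - \frac{1}{10 D} - \frac{k}{308}$)
$\frac{Z{\left(673,503 \right)} + 473373}{F{\left(-523,431 \right)} + 424539} = \frac{-184 + 473373}{\left(- \frac{1}{10 \cdot 431} - - \frac{523}{308}\right) + 424539} = \frac{473189}{\left(\left(- \frac{1}{10}\right) \frac{1}{431} + \frac{523}{308}\right) + 424539} = \frac{473189}{\left(- \frac{1}{4310} + \frac{523}{308}\right) + 424539} = \frac{473189}{\frac{1126911}{663740} + 424539} = \frac{473189}{\frac{281784642771}{663740}} = 473189 \cdot \frac{663740}{281784642771} = \frac{314074466860}{281784642771}$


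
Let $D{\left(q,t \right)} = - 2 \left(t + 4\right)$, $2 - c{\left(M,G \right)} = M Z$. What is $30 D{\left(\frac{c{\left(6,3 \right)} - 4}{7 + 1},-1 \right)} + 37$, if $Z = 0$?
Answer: $-143$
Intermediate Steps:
$c{\left(M,G \right)} = 2$ ($c{\left(M,G \right)} = 2 - M 0 = 2 - 0 = 2 + 0 = 2$)
$D{\left(q,t \right)} = -8 - 2 t$ ($D{\left(q,t \right)} = - 2 \left(4 + t\right) = -8 - 2 t$)
$30 D{\left(\frac{c{\left(6,3 \right)} - 4}{7 + 1},-1 \right)} + 37 = 30 \left(-8 - -2\right) + 37 = 30 \left(-8 + 2\right) + 37 = 30 \left(-6\right) + 37 = -180 + 37 = -143$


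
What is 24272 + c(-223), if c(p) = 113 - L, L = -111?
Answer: 24496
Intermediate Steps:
c(p) = 224 (c(p) = 113 - 1*(-111) = 113 + 111 = 224)
24272 + c(-223) = 24272 + 224 = 24496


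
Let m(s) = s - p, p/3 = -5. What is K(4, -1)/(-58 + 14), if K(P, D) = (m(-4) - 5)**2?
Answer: -9/11 ≈ -0.81818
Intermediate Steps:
p = -15 (p = 3*(-5) = -15)
m(s) = 15 + s (m(s) = s - 1*(-15) = s + 15 = 15 + s)
K(P, D) = 36 (K(P, D) = ((15 - 4) - 5)**2 = (11 - 5)**2 = 6**2 = 36)
K(4, -1)/(-58 + 14) = 36/(-58 + 14) = 36/(-44) = -1/44*36 = -9/11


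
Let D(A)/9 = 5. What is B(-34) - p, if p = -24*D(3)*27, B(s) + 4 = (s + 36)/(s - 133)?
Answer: 4869050/167 ≈ 29156.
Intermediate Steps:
D(A) = 45 (D(A) = 9*5 = 45)
B(s) = -4 + (36 + s)/(-133 + s) (B(s) = -4 + (s + 36)/(s - 133) = -4 + (36 + s)/(-133 + s))
p = -29160 (p = -24*45*27 = -1080*27 = -29160)
B(-34) - p = (568 - 3*(-34))/(-133 - 34) - 1*(-29160) = (568 + 102)/(-167) + 29160 = -1/167*670 + 29160 = -670/167 + 29160 = 4869050/167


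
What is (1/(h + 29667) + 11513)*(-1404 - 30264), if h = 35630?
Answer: -23806873815816/65297 ≈ -3.6459e+8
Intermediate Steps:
(1/(h + 29667) + 11513)*(-1404 - 30264) = (1/(35630 + 29667) + 11513)*(-1404 - 30264) = (1/65297 + 11513)*(-31668) = (751764362/65297)*(-31668) = -23806873815816/65297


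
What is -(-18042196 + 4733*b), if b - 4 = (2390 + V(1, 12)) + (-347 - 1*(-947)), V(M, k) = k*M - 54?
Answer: 4070380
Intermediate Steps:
V(M, k) = -54 + M*k (V(M, k) = M*k - 54 = -54 + M*k)
b = 2952 (b = 4 + ((2390 + (-54 + 1*12)) + (-347 - 1*(-947))) = 4 + ((2390 + (-54 + 12)) + (-347 + 947)) = 4 + ((2390 - 42) + 600) = 4 + (2348 + 600) = 4 + 2948 = 2952)
-(-18042196 + 4733*b) = -4733/(1/(-3812 + 2952)) = -4733/(1/(-860)) = -4733/(-1/860) = -4733*(-860) = 4070380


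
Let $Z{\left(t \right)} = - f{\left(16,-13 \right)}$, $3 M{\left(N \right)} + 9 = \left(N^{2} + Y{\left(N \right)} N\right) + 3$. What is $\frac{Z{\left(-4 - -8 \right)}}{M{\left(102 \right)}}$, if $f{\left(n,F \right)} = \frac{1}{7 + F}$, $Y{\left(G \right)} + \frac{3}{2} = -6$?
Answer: $\frac{1}{19266} \approx 5.1905 \cdot 10^{-5}$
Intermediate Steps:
$Y{\left(G \right)} = - \frac{15}{2}$ ($Y{\left(G \right)} = - \frac{3}{2} - 6 = - \frac{15}{2}$)
$M{\left(N \right)} = -2 - \frac{5 N}{2} + \frac{N^{2}}{3}$ ($M{\left(N \right)} = -3 + \frac{\left(N^{2} - \frac{15 N}{2}\right) + 3}{3} = -3 + \frac{3 + N^{2} - \frac{15 N}{2}}{3} = -3 + \left(1 - \frac{5 N}{2} + \frac{N^{2}}{3}\right) = -2 - \frac{5 N}{2} + \frac{N^{2}}{3}$)
$Z{\left(t \right)} = \frac{1}{6}$ ($Z{\left(t \right)} = - \frac{1}{7 - 13} = - \frac{1}{-6} = \left(-1\right) \left(- \frac{1}{6}\right) = \frac{1}{6}$)
$\frac{Z{\left(-4 - -8 \right)}}{M{\left(102 \right)}} = \frac{1}{6 \left(-2 - 255 + \frac{102^{2}}{3}\right)} = \frac{1}{6 \left(-2 - 255 + \frac{1}{3} \cdot 10404\right)} = \frac{1}{6 \left(-2 - 255 + 3468\right)} = \frac{1}{6 \cdot 3211} = \frac{1}{6} \cdot \frac{1}{3211} = \frac{1}{19266}$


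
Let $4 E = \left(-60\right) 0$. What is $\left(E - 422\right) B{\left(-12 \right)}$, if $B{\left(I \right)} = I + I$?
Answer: $10128$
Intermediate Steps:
$E = 0$ ($E = \frac{\left(-60\right) 0}{4} = \frac{1}{4} \cdot 0 = 0$)
$B{\left(I \right)} = 2 I$
$\left(E - 422\right) B{\left(-12 \right)} = \left(0 - 422\right) 2 \left(-12\right) = \left(-422\right) \left(-24\right) = 10128$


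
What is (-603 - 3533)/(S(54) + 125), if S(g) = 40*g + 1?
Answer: -2068/1143 ≈ -1.8093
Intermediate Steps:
S(g) = 1 + 40*g
(-603 - 3533)/(S(54) + 125) = (-603 - 3533)/((1 + 40*54) + 125) = -4136/((1 + 2160) + 125) = -4136/(2161 + 125) = -4136/2286 = -4136*1/2286 = -2068/1143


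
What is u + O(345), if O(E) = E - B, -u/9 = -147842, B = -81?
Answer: 1331004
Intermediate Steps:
u = 1330578 (u = -9*(-147842) = 1330578)
O(E) = 81 + E (O(E) = E - 1*(-81) = E + 81 = 81 + E)
u + O(345) = 1330578 + (81 + 345) = 1330578 + 426 = 1331004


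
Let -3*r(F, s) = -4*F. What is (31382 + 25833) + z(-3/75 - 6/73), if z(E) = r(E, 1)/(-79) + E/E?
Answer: 24747351292/432525 ≈ 57216.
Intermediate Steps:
r(F, s) = 4*F/3 (r(F, s) = -(-4)*F/3 = 4*F/3)
z(E) = 1 - 4*E/237 (z(E) = (4*E/3)/(-79) + E/E = (4*E/3)*(-1/79) + 1 = -4*E/237 + 1 = 1 - 4*E/237)
(31382 + 25833) + z(-3/75 - 6/73) = (31382 + 25833) + (1 - 4*(-3/75 - 6/73)/237) = 57215 + (1 - 4*(-3*1/75 - 6*1/73)/237) = 57215 + (1 - 4*(-1/25 - 6/73)/237) = 57215 + (1 - 4/237*(-223/1825)) = 57215 + (1 + 892/432525) = 57215 + 433417/432525 = 24747351292/432525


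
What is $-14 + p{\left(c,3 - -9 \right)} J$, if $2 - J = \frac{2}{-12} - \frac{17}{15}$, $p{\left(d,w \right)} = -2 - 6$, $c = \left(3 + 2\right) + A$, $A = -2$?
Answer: $- \frac{202}{5} \approx -40.4$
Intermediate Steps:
$c = 3$ ($c = \left(3 + 2\right) - 2 = 5 - 2 = 3$)
$p{\left(d,w \right)} = -8$ ($p{\left(d,w \right)} = -2 - 6 = -8$)
$J = \frac{33}{10}$ ($J = 2 - \left(\frac{2}{-12} - \frac{17}{15}\right) = 2 - \left(2 \left(- \frac{1}{12}\right) - \frac{17}{15}\right) = 2 - \left(- \frac{1}{6} - \frac{17}{15}\right) = 2 - - \frac{13}{10} = 2 + \frac{13}{10} = \frac{33}{10} \approx 3.3$)
$-14 + p{\left(c,3 - -9 \right)} J = -14 - \frac{132}{5} = - \frac{202}{5}$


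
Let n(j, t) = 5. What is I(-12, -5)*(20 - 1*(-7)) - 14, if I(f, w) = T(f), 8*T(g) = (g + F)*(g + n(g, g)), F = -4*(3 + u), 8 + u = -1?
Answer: -595/2 ≈ -297.50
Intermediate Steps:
u = -9 (u = -8 - 1 = -9)
F = 24 (F = -4*(3 - 9) = -4*(-6) = 24)
T(g) = (5 + g)*(24 + g)/8 (T(g) = ((g + 24)*(g + 5))/8 = ((24 + g)*(5 + g))/8 = ((5 + g)*(24 + g))/8 = (5 + g)*(24 + g)/8)
I(f, w) = 15 + f²/8 + 29*f/8
I(-12, -5)*(20 - 1*(-7)) - 14 = (15 + (⅛)*(-12)² + (29/8)*(-12))*(20 - 1*(-7)) - 14 = (15 + (⅛)*144 - 87/2)*(20 + 7) - 14 = (15 + 18 - 87/2)*27 - 14 = -21/2*27 - 14 = -567/2 - 14 = -595/2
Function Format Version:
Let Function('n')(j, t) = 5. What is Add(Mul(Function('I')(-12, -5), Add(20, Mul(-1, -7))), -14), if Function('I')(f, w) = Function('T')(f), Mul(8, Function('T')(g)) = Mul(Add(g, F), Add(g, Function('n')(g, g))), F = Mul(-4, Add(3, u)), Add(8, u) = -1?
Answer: Rational(-595, 2) ≈ -297.50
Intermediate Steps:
u = -9 (u = Add(-8, -1) = -9)
F = 24 (F = Mul(-4, Add(3, -9)) = Mul(-4, -6) = 24)
Function('T')(g) = Mul(Rational(1, 8), Add(5, g), Add(24, g)) (Function('T')(g) = Mul(Rational(1, 8), Mul(Add(g, 24), Add(g, 5))) = Mul(Rational(1, 8), Mul(Add(24, g), Add(5, g))) = Mul(Rational(1, 8), Mul(Add(5, g), Add(24, g))) = Mul(Rational(1, 8), Add(5, g), Add(24, g)))
Function('I')(f, w) = Add(15, Mul(Rational(1, 8), Pow(f, 2)), Mul(Rational(29, 8), f))
Add(Mul(Function('I')(-12, -5), Add(20, Mul(-1, -7))), -14) = Add(Mul(Add(15, Mul(Rational(1, 8), Pow(-12, 2)), Mul(Rational(29, 8), -12)), Add(20, Mul(-1, -7))), -14) = Add(Mul(Add(15, Mul(Rational(1, 8), 144), Rational(-87, 2)), Add(20, 7)), -14) = Add(Mul(Add(15, 18, Rational(-87, 2)), 27), -14) = Add(Mul(Rational(-21, 2), 27), -14) = Add(Rational(-567, 2), -14) = Rational(-595, 2)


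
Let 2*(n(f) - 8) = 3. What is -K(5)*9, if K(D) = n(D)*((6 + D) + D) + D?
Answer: -1413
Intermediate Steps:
n(f) = 19/2 (n(f) = 8 + (1/2)*3 = 8 + 3/2 = 19/2)
K(D) = 57 + 20*D (K(D) = 19*((6 + D) + D)/2 + D = 19*(6 + 2*D)/2 + D = (57 + 19*D) + D = 57 + 20*D)
-K(5)*9 = -(57 + 20*5)*9 = -(57 + 100)*9 = -1*157*9 = -157*9 = -1413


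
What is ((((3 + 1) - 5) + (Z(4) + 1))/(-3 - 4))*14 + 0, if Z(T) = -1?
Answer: 2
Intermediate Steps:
((((3 + 1) - 5) + (Z(4) + 1))/(-3 - 4))*14 + 0 = ((((3 + 1) - 5) + (-1 + 1))/(-3 - 4))*14 + 0 = (((4 - 5) + 0)/(-7))*14 + 0 = ((-1 + 0)*(-⅐))*14 + 0 = -1*(-⅐)*14 + 0 = (⅐)*14 + 0 = 2 + 0 = 2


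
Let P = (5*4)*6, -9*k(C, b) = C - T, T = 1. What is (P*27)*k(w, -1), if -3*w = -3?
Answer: 0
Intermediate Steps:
w = 1 (w = -⅓*(-3) = 1)
k(C, b) = ⅑ - C/9 (k(C, b) = -(C - 1*1)/9 = -(C - 1)/9 = -(-1 + C)/9 = ⅑ - C/9)
P = 120 (P = 20*6 = 120)
(P*27)*k(w, -1) = (120*27)*(⅑ - ⅑*1) = 3240*(⅑ - ⅑) = 3240*0 = 0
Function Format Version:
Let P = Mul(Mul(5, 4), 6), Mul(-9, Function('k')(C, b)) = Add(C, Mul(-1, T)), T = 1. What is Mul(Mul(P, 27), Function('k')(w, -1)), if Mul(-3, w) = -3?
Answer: 0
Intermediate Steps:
w = 1 (w = Mul(Rational(-1, 3), -3) = 1)
Function('k')(C, b) = Add(Rational(1, 9), Mul(Rational(-1, 9), C)) (Function('k')(C, b) = Mul(Rational(-1, 9), Add(C, Mul(-1, 1))) = Mul(Rational(-1, 9), Add(C, -1)) = Mul(Rational(-1, 9), Add(-1, C)) = Add(Rational(1, 9), Mul(Rational(-1, 9), C)))
P = 120 (P = Mul(20, 6) = 120)
Mul(Mul(P, 27), Function('k')(w, -1)) = Mul(Mul(120, 27), Add(Rational(1, 9), Mul(Rational(-1, 9), 1))) = Mul(3240, Add(Rational(1, 9), Rational(-1, 9))) = Mul(3240, 0) = 0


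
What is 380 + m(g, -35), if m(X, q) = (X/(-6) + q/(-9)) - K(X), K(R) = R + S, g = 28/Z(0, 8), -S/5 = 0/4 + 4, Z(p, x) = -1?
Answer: 3929/9 ≈ 436.56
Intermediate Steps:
S = -20 (S = -5*(0/4 + 4) = -5*(0*(¼) + 4) = -5*(0 + 4) = -5*4 = -20)
g = -28 (g = 28/(-1) = 28*(-1) = -28)
K(R) = -20 + R (K(R) = R - 20 = -20 + R)
m(X, q) = 20 - 7*X/6 - q/9 (m(X, q) = (X/(-6) + q/(-9)) - (-20 + X) = (X*(-⅙) + q*(-⅑)) + (20 - X) = (-X/6 - q/9) + (20 - X) = 20 - 7*X/6 - q/9)
380 + m(g, -35) = 380 + (20 - 7/6*(-28) - ⅑*(-35)) = 380 + (20 + 98/3 + 35/9) = 380 + 509/9 = 3929/9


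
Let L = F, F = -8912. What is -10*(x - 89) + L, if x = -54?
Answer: -7482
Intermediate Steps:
L = -8912
-10*(x - 89) + L = -10*(-54 - 89) - 8912 = -10*(-143) - 8912 = 1430 - 8912 = -7482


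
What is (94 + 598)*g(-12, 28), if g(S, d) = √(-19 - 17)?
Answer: 4152*I ≈ 4152.0*I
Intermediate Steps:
g(S, d) = 6*I (g(S, d) = √(-36) = 6*I)
(94 + 598)*g(-12, 28) = (94 + 598)*(6*I) = 692*(6*I) = 4152*I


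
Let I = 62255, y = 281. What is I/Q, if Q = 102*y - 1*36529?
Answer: -62255/7867 ≈ -7.9134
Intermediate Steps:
Q = -7867 (Q = 102*281 - 1*36529 = 28662 - 36529 = -7867)
I/Q = 62255/(-7867) = 62255*(-1/7867) = -62255/7867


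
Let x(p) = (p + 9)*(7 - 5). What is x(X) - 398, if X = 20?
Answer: -340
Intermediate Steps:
x(p) = 18 + 2*p (x(p) = (9 + p)*2 = 18 + 2*p)
x(X) - 398 = (18 + 2*20) - 398 = (18 + 40) - 398 = 58 - 398 = -340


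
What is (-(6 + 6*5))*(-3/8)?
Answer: 27/2 ≈ 13.500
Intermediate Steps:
(-(6 + 6*5))*(-3/8) = (-(6 + 30))*(-3*⅛) = -1*36*(-3/8) = -36*(-3/8) = 27/2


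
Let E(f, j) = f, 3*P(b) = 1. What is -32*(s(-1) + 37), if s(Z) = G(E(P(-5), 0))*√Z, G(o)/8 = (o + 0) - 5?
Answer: -1184 + 3584*I/3 ≈ -1184.0 + 1194.7*I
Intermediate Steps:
P(b) = ⅓ (P(b) = (⅓)*1 = ⅓)
G(o) = -40 + 8*o (G(o) = 8*((o + 0) - 5) = 8*(o - 5) = 8*(-5 + o) = -40 + 8*o)
s(Z) = -112*√Z/3 (s(Z) = (-40 + 8*(⅓))*√Z = (-40 + 8/3)*√Z = -112*√Z/3)
-32*(s(-1) + 37) = -32*(-112*I/3 + 37) = -32*(37 - 112*I/3) = -1184 + 3584*I/3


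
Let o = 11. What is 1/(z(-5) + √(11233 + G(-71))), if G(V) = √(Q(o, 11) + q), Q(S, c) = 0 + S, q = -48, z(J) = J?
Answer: -1/(5 - √(11233 + I*√37)) ≈ 0.0099024 - 2.8139e-6*I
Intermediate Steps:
Q(S, c) = S
G(V) = I*√37 (G(V) = √(11 - 48) = √(-37) = I*√37)
1/(z(-5) + √(11233 + G(-71))) = 1/(-5 + √(11233 + I*√37))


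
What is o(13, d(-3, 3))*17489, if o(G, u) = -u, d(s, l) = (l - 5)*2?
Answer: 69956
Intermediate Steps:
d(s, l) = -10 + 2*l (d(s, l) = (-5 + l)*2 = -10 + 2*l)
o(13, d(-3, 3))*17489 = -(-10 + 2*3)*17489 = -(-10 + 6)*17489 = -1*(-4)*17489 = 4*17489 = 69956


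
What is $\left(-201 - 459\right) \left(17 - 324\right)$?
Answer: $202620$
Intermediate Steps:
$\left(-201 - 459\right) \left(17 - 324\right) = \left(-660\right) \left(-307\right) = 202620$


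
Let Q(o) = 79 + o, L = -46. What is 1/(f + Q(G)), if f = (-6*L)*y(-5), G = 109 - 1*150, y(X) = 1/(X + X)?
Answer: 5/52 ≈ 0.096154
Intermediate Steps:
y(X) = 1/(2*X)
G = -41 (G = 109 - 150 = -41)
f = -138/5 (f = (-6*(-46))*((1/2)/(-5)) = 276*((1/2)*(-1/5)) = 276*(-1/10) = -138/5 ≈ -27.600)
1/(f + Q(G)) = 1/(-138/5 + (79 - 41)) = 1/(-138/5 + 38) = 1/(52/5) = 5/52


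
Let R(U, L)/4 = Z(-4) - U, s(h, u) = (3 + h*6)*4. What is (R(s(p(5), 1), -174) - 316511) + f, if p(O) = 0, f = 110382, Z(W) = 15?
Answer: -206117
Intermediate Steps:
s(h, u) = 12 + 24*h (s(h, u) = (3 + 6*h)*4 = 12 + 24*h)
R(U, L) = 60 - 4*U (R(U, L) = 4*(15 - U) = 60 - 4*U)
(R(s(p(5), 1), -174) - 316511) + f = ((60 - 4*(12 + 24*0)) - 316511) + 110382 = ((60 - 4*(12 + 0)) - 316511) + 110382 = ((60 - 4*12) - 316511) + 110382 = ((60 - 48) - 316511) + 110382 = (12 - 316511) + 110382 = -316499 + 110382 = -206117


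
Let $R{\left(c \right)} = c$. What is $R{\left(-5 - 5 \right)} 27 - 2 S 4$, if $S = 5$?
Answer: $10800$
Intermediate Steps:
$R{\left(-5 - 5 \right)} 27 - 2 S 4 = \left(-5 - 5\right) 27 \left(-2\right) 5 \cdot 4 = \left(-5 - 5\right) 27 \left(\left(-10\right) 4\right) = \left(-10\right) 27 \left(-40\right) = \left(-270\right) \left(-40\right) = 10800$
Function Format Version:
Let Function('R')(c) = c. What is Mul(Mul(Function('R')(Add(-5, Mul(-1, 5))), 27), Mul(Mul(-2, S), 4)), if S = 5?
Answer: 10800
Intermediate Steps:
Mul(Mul(Function('R')(Add(-5, Mul(-1, 5))), 27), Mul(Mul(-2, S), 4)) = Mul(Mul(Add(-5, Mul(-1, 5)), 27), Mul(Mul(-2, 5), 4)) = Mul(Mul(Add(-5, -5), 27), Mul(-10, 4)) = Mul(Mul(-10, 27), -40) = Mul(-270, -40) = 10800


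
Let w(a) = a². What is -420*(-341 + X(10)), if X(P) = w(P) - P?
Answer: 105420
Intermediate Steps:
X(P) = P² - P
-420*(-341 + X(10)) = -420*(-341 + 10*(-1 + 10)) = -420*(-341 + 10*9) = -420*(-341 + 90) = -420*(-251) = 105420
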